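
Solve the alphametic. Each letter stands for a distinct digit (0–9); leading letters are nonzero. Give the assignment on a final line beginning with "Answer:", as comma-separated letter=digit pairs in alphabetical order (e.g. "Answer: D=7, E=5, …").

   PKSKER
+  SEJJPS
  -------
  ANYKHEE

Step 1. [col 1: R + S ≡ E (mod 10)] several values work for E in column 1 (R + S ≡ E (mod 10), carry-in 0); try E=4, so E=4.
Step 2. [col 1: R + S ≡ E (mod 10)] column 1 (R + S ≡ E (mod 10), carry-in 0) doesn't pin S yet; pick S=8 and continue. So S=8.
Step 3. [col 1: R + S ≡ E (mod 10)] column 1 reads R+S+carry(0)=E with S=8, E=4; with digits 4,8 already taken and all letters distinct, the only value for R is 6, so R=6.
Step 4. [col 2: E + P ≡ E (mod 10)] column 2 reads E+P+carry(1)=E with E=4; with digits 4,6,8 already taken and all letters distinct, the only value for P is 9. So P=9.
Step 5. [col 3: K + J ≡ H (mod 10)] no forcing yet in column 3 (carry-in 1); J=2 is free and consistent — try it. So J=2.
Step 6. [A] the sum has 7 digits but both addends have 6; that extra leading digit A is the final carry, namely 1, so A=1.
Step 7. [col 3: K + J ≡ H (mod 10)] column 3 (K + J ≡ H (mod 10), carry-in 1) doesn't pin K yet; pick K=0 and continue ⇒ K=0.
Step 8. [col 3: K + J ≡ H (mod 10)] from column 3 (K=0, J=2, carry-in 1, digits 0,1,2,4,6,8,9 already taken and all letters distinct): H must equal 3, so H=3.
Step 9. [col 5: K + E ≡ Y (mod 10)] from column 5 (K=0, E=4, carry-in 1, digits 0,1,2,3,4,6,8,9 already taken and all letters distinct): Y must equal 5, so Y=5.
Step 10. [col 6: P + S ≡ N (mod 10)] column 6 reads P+S+carry(0)=N with P=9, S=8; with digits 0,1,2,3,4,5,6,8,9 already taken and all letters distinct, the only value for N is 7. So N=7.

Answer: A=1, E=4, H=3, J=2, K=0, N=7, P=9, R=6, S=8, Y=5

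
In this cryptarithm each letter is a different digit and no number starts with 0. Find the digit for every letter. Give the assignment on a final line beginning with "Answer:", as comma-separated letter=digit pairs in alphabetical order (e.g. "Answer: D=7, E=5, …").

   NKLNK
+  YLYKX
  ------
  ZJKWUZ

Step 1. [col 1: K + X ≡ Z (mod 10)] several values work for Z in column 1 (K + X ≡ Z (mod 10), carry-in 0); try Z=1. So Z=1.
Step 2. [col 1: K + X ≡ Z (mod 10)] several values work for K in column 1 (K + X ≡ Z (mod 10), carry-in 0); try K=4 ⇒ K=4.
Step 3. [col 1: K + X ≡ Z (mod 10)] column 1: given K=4, Z=1, carry-in 0, and digits 1,4 already taken and all letters distinct, K+X≡Z (mod 10) forces X=7, so X=7.
Step 4. [col 2: N + K ≡ U (mod 10)] N=3 is one option consistent with column 2 (N + K ≡ U (mod 10), carry-in 1) — take it. So N=3.
Step 5. [col 2: N + K ≡ U (mod 10)] from column 2 (N=3, K=4, carry-in 1, digits 1,3,4,7 already taken and all letters distinct): U must equal 8 ⇒ U=8.
Step 6. [col 3: L + Y ≡ W (mod 10)] column 3: given nothing yet, carry-in 0, and digits 1,3,4,7,8 already taken and all letters distinct, L+Y≡W (mod 10) forces W=5 ⇒ W=5.
Step 7. [col 3: L + Y ≡ W (mod 10)] several values work for L in column 3 (L + Y ≡ W (mod 10), carry-in 0); try L=9. So L=9.
Step 8. [col 3: L + Y ≡ W (mod 10)] column 3 reads L+Y+carry(0)=W with L=9, W=5; with digits 1,3,4,5,7,8,9 already taken and all letters distinct, the only value for Y is 6, so Y=6.
Step 9. [col 5: N + Y ≡ J (mod 10)] column 5 reads N+Y+carry(1)=J with N=3, Y=6; with digits 1,3,4,5,6,7,8,9 already taken and all letters distinct, the only value for J is 0, so J=0.

Answer: J=0, K=4, L=9, N=3, U=8, W=5, X=7, Y=6, Z=1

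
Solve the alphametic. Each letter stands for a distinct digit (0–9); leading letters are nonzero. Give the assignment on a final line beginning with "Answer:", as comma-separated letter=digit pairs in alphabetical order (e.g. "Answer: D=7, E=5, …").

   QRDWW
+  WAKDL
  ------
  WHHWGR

Step 1. [col 1: W + L ≡ R (mod 10)] L=2 is one option consistent with column 1 (W + L ≡ R (mod 10), carry-in 0) — take it ⇒ L=2.
Step 2. [col 1: W + L ≡ R (mod 10)] W=1 is one option consistent with column 1 (W + L ≡ R (mod 10), carry-in 0) — take it. So W=1.
Step 3. [col 1: W + L ≡ R (mod 10)] column 1 reads W+L+carry(0)=R with W=1, L=2; with digits 1,2 already taken and all letters distinct, the only value for R is 3. So R=3.
Step 4. [col 2: W + D ≡ G (mod 10)] several values work for D in column 2 (W + D ≡ G (mod 10), carry-in 0); try D=4 ⇒ D=4.
Step 5. [col 2: W + D ≡ G (mod 10)] from column 2 (W=1, D=4, carry-in 0, digits 1,2,3,4 already taken and all letters distinct): G must equal 5. So G=5.
Step 6. [col 3: D + K ≡ W (mod 10)] column 3: given D=4, W=1, carry-in 0, and digits 1,2,3,4,5 already taken and all letters distinct, D+K≡W (mod 10) forces K=7, so K=7.
Step 7. [col 4: R + A ≡ H (mod 10)] in column 4 we have R+A≡H with carry-in 1; given R=3 and digits 1,2,3,4,5,7 already taken and all letters distinct, that pins H to 0 ⇒ H=0.
Step 8. [col 4: R + A ≡ H (mod 10)] in column 4 we have R+A≡H with carry-in 1; given R=3, H=0 and digits 0,1,2,3,4,5,7 already taken and all letters distinct, that pins A to 6 ⇒ A=6.
Step 9. [col 5: Q + W ≡ H (mod 10)] column 5: given W=1, H=0, carry-in 1, and digits 0,1,2,3,4,5,6,7 already taken and all letters distinct, Q+W≡H (mod 10) forces Q=8 ⇒ Q=8.

Answer: A=6, D=4, G=5, H=0, K=7, L=2, Q=8, R=3, W=1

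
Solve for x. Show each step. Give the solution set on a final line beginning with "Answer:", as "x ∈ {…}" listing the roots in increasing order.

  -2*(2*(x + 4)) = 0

Step 1. [-2*(2*(x + 4)) = 0] -2 out front; divide by -2 ⇒ div: 2*(x + 4) = 0.
Step 2. [2*(x + 4) = 0] 2 out front; divide by 2, so div: x + 4 = 0.
Step 3. [x + 4 = 0] subtract 4: x sits inside (… + 4), so sub: x = -4.

Answer: x ∈ {-4}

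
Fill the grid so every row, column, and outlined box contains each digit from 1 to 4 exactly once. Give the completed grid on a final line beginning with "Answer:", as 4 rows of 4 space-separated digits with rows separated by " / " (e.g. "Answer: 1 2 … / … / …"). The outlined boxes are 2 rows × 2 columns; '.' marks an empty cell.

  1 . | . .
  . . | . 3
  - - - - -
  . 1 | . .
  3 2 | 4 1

Step 1. [r1c3∈{2}] r1c3 is down to just 2 ⇒ r1c3=2.
Step 2. [r2c2∈{4}] r2c2 is down to just 4. So r2c2=4.
Step 3. [r2c1∈{2}] nothing but 2 survives at r2c1. So r2c1=2.
Step 4. [r1c4∈{4}] only 4 remains possible at r1c4 ⇒ r1c4=4.
Step 5. [r3c1∈{4}] only 4 remains possible at r3c1 ⇒ r3c1=4.
Step 6. [r1c2∈{3}] r1c2 has the single candidate 3 ⇒ r1c2=3.
Step 7. [r3c3∈{3}] r3c3 has the single candidate 3 ⇒ r3c3=3.
Step 8. [r3c4∈{2}] r3c4 has the single candidate 2. So r3c4=2.
Step 9. [r2c3∈{1}] r2c3 has the single candidate 1 ⇒ r2c3=1.

Answer: 1 3 2 4 / 2 4 1 3 / 4 1 3 2 / 3 2 4 1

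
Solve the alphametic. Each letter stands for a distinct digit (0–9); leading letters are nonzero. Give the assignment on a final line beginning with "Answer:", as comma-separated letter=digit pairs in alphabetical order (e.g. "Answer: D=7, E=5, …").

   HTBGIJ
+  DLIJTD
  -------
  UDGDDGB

Step 1. [col 1: J + D ≡ B (mod 10)] several values work for J in column 1 (J + D ≡ B (mod 10), carry-in 0); try J=7 ⇒ J=7.
Step 2. [col 1: J + D ≡ B (mod 10)] D=8 is one option consistent with column 1 (J + D ≡ B (mod 10), carry-in 0) — take it, so D=8.
Step 3. [U] U is the leading digit of a 7-digit sum of two 6-digit numbers; the final carry is exactly 1, so U=1.
Step 4. [col 1: J + D ≡ B (mod 10)] column 1: given J=7, D=8, carry-in 0, and digits 1,7,8 already taken and all letters distinct, J+D≡B (mod 10) forces B=5 ⇒ B=5.
Step 5. [col 2: I + T ≡ G (mod 10)] G=0 is one option consistent with column 2 (I + T ≡ G (mod 10), carry-in 1) — take it ⇒ G=0.
Step 6. [col 2: I + T ≡ G (mod 10)] several values work for I in column 2 (I + T ≡ G (mod 10), carry-in 1); try I=3. So I=3.
Step 7. [col 2: I + T ≡ G (mod 10)] column 2: given I=3, G=0, carry-in 1, and digits 0,1,3,5,7,8 already taken and all letters distinct, I+T≡G (mod 10) forces T=6 ⇒ T=6.
Step 8. [col 5: T + L ≡ G (mod 10)] in column 5 we have T+L≡G with carry-in 0; given T=6, G=0 and digits 0,1,3,5,6,7,8 already taken and all letters distinct, that pins L to 4 ⇒ L=4.
Step 9. [col 6: H + D ≡ D (mod 10)] column 6: given D=8, carry-in 1, and digits 0,1,3,4,5,6,7,8 already taken and all letters distinct, H+D≡D (mod 10) forces H=9 ⇒ H=9.

Answer: B=5, D=8, G=0, H=9, I=3, J=7, L=4, T=6, U=1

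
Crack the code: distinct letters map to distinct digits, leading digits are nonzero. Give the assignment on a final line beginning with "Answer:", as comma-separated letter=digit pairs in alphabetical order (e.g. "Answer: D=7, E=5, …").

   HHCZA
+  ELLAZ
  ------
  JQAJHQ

Step 1. [col 1: A + Z ≡ Q (mod 10)] several values work for Q in column 1 (A + Z ≡ Q (mod 10), carry-in 0); try Q=3, so Q=3.
Step 2. [col 1: A + Z ≡ Q (mod 10)] column 1 (A + Z ≡ Q (mod 10), carry-in 0) doesn't pin A yet; pick A=7 and continue ⇒ A=7.
Step 3. [col 1: A + Z ≡ Q (mod 10)] in column 1 we have A+Z≡Q with carry-in 0; given A=7, Q=3 and digits 3,7 already taken and all letters distinct, that pins Z to 6. So Z=6.
Step 4. [col 2: Z + A ≡ H (mod 10)] in column 2 we have Z+A≡H with carry-in 1; given Z=6, A=7 and digits 3,6,7 already taken and all letters distinct, that pins H to 4 ⇒ H=4.
Step 5. [col 3: C + L ≡ J (mod 10)] column 3 (C + L ≡ J (mod 10), carry-in 1) doesn't pin J yet; pick J=1 and continue, so J=1.
Step 6. [col 3: C + L ≡ J (mod 10)] no forcing yet in column 3 (carry-in 1); C=8 is free and consistent — try it, so C=8.
Step 7. [col 3: C + L ≡ J (mod 10)] column 3 reads C+L+carry(1)=J with C=8, J=1; with digits 1,3,4,6,7,8 already taken and all letters distinct, the only value for L is 2. So L=2.
Step 8. [col 5: H + E ≡ Q (mod 10)] in column 5 we have H+E≡Q with carry-in 0; given H=4, Q=3 and digits 1,2,3,4,6,7,8 already taken and all letters distinct, that pins E to 9. So E=9.

Answer: A=7, C=8, E=9, H=4, J=1, L=2, Q=3, Z=6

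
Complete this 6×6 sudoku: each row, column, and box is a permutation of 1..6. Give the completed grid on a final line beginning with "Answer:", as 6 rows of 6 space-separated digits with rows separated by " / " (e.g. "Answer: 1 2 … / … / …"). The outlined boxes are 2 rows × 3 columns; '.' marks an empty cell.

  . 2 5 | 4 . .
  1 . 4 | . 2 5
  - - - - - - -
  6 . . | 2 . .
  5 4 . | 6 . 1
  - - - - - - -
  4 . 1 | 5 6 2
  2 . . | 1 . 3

Step 1. [r3c3∈{3}] r3c3 has the single candidate 3 ⇒ r3c3=3.
Step 2. [r1c1∈{3}] r1c1 is down to just 3. So r1c1=3.
Step 3. [r3c5∈{4,5}] row 3 places 5 nowhere but r3c5, so r3c5=5.
Step 4. [r6c2∈{5,6}] in row 6, 5 fits only at r6c2. So r6c2=5.
Step 5. [r3c2∈{1}] only 1 remains possible at r3c2, so r3c2=1.
Step 6. [r2c4∈{3}] nothing but 3 survives at r2c4, so r2c4=3.
Step 7. [r2c2∈{6}] nothing but 6 survives at r2c2. So r2c2=6.
Step 8. [r3c6∈{4}] nothing but 4 survives at r3c6. So r3c6=4.
Step 9. [r1c6∈{6}] r1c6's peers cover all but 6 ⇒ r1c6=6.
Step 10. [r4c3∈{2}] r4c3's peers cover all but 2 ⇒ r4c3=2.
Step 11. [r6c5∈{4}] nothing but 4 survives at r6c5, so r6c5=4.
Step 12. [r4c5∈{3}] r4c5 has the single candidate 3 ⇒ r4c5=3.
Step 13. [r1c5∈{1}] r1c5 has the single candidate 1. So r1c5=1.
Step 14. [r5c2∈{3}] r5c2 has the single candidate 3. So r5c2=3.
Step 15. [r6c3∈{6}] nothing but 6 survives at r6c3 ⇒ r6c3=6.

Answer: 3 2 5 4 1 6 / 1 6 4 3 2 5 / 6 1 3 2 5 4 / 5 4 2 6 3 1 / 4 3 1 5 6 2 / 2 5 6 1 4 3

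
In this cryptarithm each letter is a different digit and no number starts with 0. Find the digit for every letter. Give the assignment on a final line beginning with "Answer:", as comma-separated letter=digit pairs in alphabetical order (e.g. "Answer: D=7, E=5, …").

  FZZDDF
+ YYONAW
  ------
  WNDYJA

Step 1. [col 1: F + W ≡ A (mod 10)] column 1 (F + W ≡ A (mod 10), carry-in 0) doesn't pin W yet; pick W=7 and continue, so W=7.
Step 2. [col 1: F + W ≡ A (mod 10)] no forcing yet in column 1 (carry-in 0); A=0 is free and consistent — try it ⇒ A=0.
Step 3. [col 1: F + W ≡ A (mod 10)] in column 1 we have F+W≡A with carry-in 0; given W=7, A=0 and digits 0,7 already taken and all letters distinct, that pins F to 3 ⇒ F=3.
Step 4. [col 2: D + A ≡ J (mod 10)] D=8 is one option consistent with column 2 (D + A ≡ J (mod 10), carry-in 1) — take it, so D=8.
Step 5. [col 2: D + A ≡ J (mod 10)] column 2: given D=8, A=0, carry-in 1, and digits 0,3,7,8 already taken and all letters distinct, D+A≡J (mod 10) forces J=9 ⇒ J=9.
Step 6. [col 3: D + N ≡ Y (mod 10)] N=6 is one option consistent with column 3 (D + N ≡ Y (mod 10), carry-in 0) — take it. So N=6.
Step 7. [col 3: D + N ≡ Y (mod 10)] column 3: given D=8, N=6, carry-in 0, and digits 0,3,6,7,8,9 already taken and all letters distinct, D+N≡Y (mod 10) forces Y=4 ⇒ Y=4.
Step 8. [col 4: Z + O ≡ D (mod 10)] column 4 (Z + O ≡ D (mod 10), carry-in 1) doesn't pin O yet; pick O=5 and continue ⇒ O=5.
Step 9. [col 4: Z + O ≡ D (mod 10)] column 4 reads Z+O+carry(1)=D with O=5, D=8; with digits 0,3,4,5,6,7,8,9 already taken and all letters distinct, the only value for Z is 2. So Z=2.

Answer: A=0, D=8, F=3, J=9, N=6, O=5, W=7, Y=4, Z=2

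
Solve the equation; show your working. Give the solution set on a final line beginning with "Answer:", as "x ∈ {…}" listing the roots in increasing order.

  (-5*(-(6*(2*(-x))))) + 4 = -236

Step 1. [(-5*(-(6*(2*(-x))))) + 4 = -236] peel the +4: subtract 4 from each side. So sub: -5*(-(6*(2*(-x)))) = -240.
Step 2. [-5*(-(6*(2*(-x)))) = -240] -5 out front; divide by -5. So div: -(6*(2*(-x))) = 48.
Step 3. [-(6*(2*(-x))) = 48] leading − — multiply by −1 ⇒ neg: 6*(2*(-x)) = -48.
Step 4. [6*(2*(-x)) = -48] leading coefficient 6: divide by 6. So div: 2*(-x) = -8.
Step 5. [2*(-x) = -8] leading coefficient 2: divide by 2, so div: -x = -4.
Step 6. [-x = -4] flip signs both sides ⇒ neg: x = 4.

Answer: x ∈ {4}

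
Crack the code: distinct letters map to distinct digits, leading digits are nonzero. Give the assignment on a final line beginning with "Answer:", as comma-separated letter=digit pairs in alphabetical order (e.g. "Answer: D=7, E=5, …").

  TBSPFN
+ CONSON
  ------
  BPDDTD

Step 1. [col 1: N + N ≡ D (mod 10)] column 1 (N + N ≡ D (mod 10), carry-in 0) doesn't pin D yet; pick D=6 and continue ⇒ D=6.
Step 2. [col 1: N + N ≡ D (mod 10)] N=8 is one option consistent with column 1 (N + N ≡ D (mod 10), carry-in 0) — take it. So N=8.
Step 3. [col 2: F + O ≡ T (mod 10)] several values work for O in column 2 (F + O ≡ T (mod 10), carry-in 1); try O=3. So O=3.
Step 4. [col 2: F + O ≡ T (mod 10)] several values work for F in column 2 (F + O ≡ T (mod 10), carry-in 1); try F=0. So F=0.
Step 5. [col 2: F + O ≡ T (mod 10)] from column 2 (F=0, O=3, carry-in 1, digits 0,3,6,8 already taken and all letters distinct): T must equal 4. So T=4.
Step 6. [col 3: P + S ≡ D (mod 10)] no forcing yet in column 3 (carry-in 0); S=7 is free and consistent — try it ⇒ S=7.
Step 7. [col 3: P + S ≡ D (mod 10)] column 3: given S=7, D=6, carry-in 0, and digits 0,3,4,6,7,8 already taken and all letters distinct, P+S≡D (mod 10) forces P=9. So P=9.
Step 8. [col 5: B + O ≡ P (mod 10)] from column 5 (O=3, P=9, carry-in 1, digits 0,3,4,6,7,8,9 already taken and all letters distinct): B must equal 5. So B=5.
Step 9. [col 6: T + C ≡ B (mod 10)] column 6: given T=4, B=5, carry-in 0, and digits 0,3,4,5,6,7,8,9 already taken and all letters distinct, T+C≡B (mod 10) forces C=1 ⇒ C=1.

Answer: B=5, C=1, D=6, F=0, N=8, O=3, P=9, S=7, T=4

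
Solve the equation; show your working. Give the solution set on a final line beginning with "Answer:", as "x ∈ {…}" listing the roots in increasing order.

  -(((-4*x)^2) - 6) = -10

Step 1. [-(((-4*x)^2) - 6) = -10] LHS negated; negate both sides ⇒ neg: ((-4*x)^2) - 6 = 10.
Step 2. [((-4*x)^2) - 6 = 10] 6 comes off first (add 6). So sub: (-4*x)^2 = 16.
Step 3. [(-4*x)^2 = 16] √ both sides: 16 ≥ 0 gives two branches, so sqrt: -4*x = 4 or -4.
Step 4. [-4*x = 4 or -4] leading coefficient -4: divide by -4. So div: x = -1 or 1.

Answer: x ∈ {-1, 1}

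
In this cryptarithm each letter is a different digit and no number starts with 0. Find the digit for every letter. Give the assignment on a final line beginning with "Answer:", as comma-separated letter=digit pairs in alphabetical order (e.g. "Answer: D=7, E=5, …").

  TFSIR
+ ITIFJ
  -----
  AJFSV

Step 1. [col 1: R + J ≡ V (mod 10)] column 1 (R + J ≡ V (mod 10), carry-in 0) doesn't pin J yet; pick J=9 and continue. So J=9.
Step 2. [col 1: R + J ≡ V (mod 10)] R=7 is one option consistent with column 1 (R + J ≡ V (mod 10), carry-in 0) — take it ⇒ R=7.
Step 3. [col 1: R + J ≡ V (mod 10)] in column 1 we have R+J≡V with carry-in 0; given R=7, J=9 and digits 7,9 already taken and all letters distinct, that pins V to 6 ⇒ V=6.
Step 4. [col 2: I + F ≡ S (mod 10)] column 2 (I + F ≡ S (mod 10), carry-in 1) doesn't pin S yet; pick S=3 and continue. So S=3.
Step 5. [col 2: I + F ≡ S (mod 10)] several values work for I in column 2 (I + F ≡ S (mod 10), carry-in 1); try I=4, so I=4.
Step 6. [col 2: I + F ≡ S (mod 10)] in column 2 we have I+F≡S with carry-in 1; given I=4, S=3 and digits 3,4,6,7,9 already taken and all letters distinct, that pins F to 8 ⇒ F=8.
Step 7. [col 4: F + T ≡ J (mod 10)] in column 4 we have F+T≡J with carry-in 0; given F=8, J=9 and digits 3,4,6,7,8,9 already taken and all letters distinct, that pins T to 1, so T=1.
Step 8. [col 5: T + I ≡ A (mod 10)] in column 5 we have T+I≡A with carry-in 0; given T=1, I=4 and digits 1,3,4,6,7,8,9 already taken and all letters distinct, that pins A to 5 ⇒ A=5.

Answer: A=5, F=8, I=4, J=9, R=7, S=3, T=1, V=6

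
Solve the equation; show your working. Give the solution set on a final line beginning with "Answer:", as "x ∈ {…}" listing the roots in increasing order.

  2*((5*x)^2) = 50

Step 1. [2*((5*x)^2) = 50] LHS = 2·(…); ÷2 both sides, so div: (5*x)^2 = 25.
Step 2. [(5*x)^2 = 25] √ both sides: 25 ≥ 0 gives two branches, so sqrt: 5*x = 5 or -5.
Step 3. [5*x = 5 or -5] divide by the outer 5. So div: x = 1 or -1.

Answer: x ∈ {-1, 1}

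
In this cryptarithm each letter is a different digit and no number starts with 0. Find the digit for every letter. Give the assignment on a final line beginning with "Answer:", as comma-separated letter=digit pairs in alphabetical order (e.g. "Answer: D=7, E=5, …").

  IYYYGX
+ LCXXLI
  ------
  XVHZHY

Step 1. [col 1: X + I ≡ Y (mod 10)] column 1 (X + I ≡ Y (mod 10), carry-in 0) doesn't pin X yet; pick X=8 and continue ⇒ X=8.
Step 2. [col 1: X + I ≡ Y (mod 10)] column 1 (X + I ≡ Y (mod 10), carry-in 0) doesn't pin Y yet; pick Y=5 and continue, so Y=5.
Step 3. [col 1: X + I ≡ Y (mod 10)] from column 1 (X=8, Y=5, carry-in 0, digits 5,8 already taken and all letters distinct): I must equal 7. So I=7.
Step 4. [col 2: G + L ≡ H (mod 10)] column 2 (G + L ≡ H (mod 10), carry-in 1) doesn't pin G yet; pick G=2 and continue. So G=2.
Step 5. [col 2: G + L ≡ H (mod 10)] several values work for L in column 2 (G + L ≡ H (mod 10), carry-in 1); try L=1, so L=1.
Step 6. [col 2: G + L ≡ H (mod 10)] column 2: given G=2, L=1, carry-in 1, and digits 1,2,5,7,8 already taken and all letters distinct, G+L≡H (mod 10) forces H=4, so H=4.
Step 7. [col 3: Y + X ≡ Z (mod 10)] column 3 reads Y+X+carry(0)=Z with Y=5, X=8; with digits 1,2,4,5,7,8 already taken and all letters distinct, the only value for Z is 3 ⇒ Z=3.
Step 8. [col 5: Y + C ≡ V (mod 10)] in column 5 we have Y+C≡V with carry-in 1; given Y=5 and digits 1,2,3,4,5,7,8 already taken and all letters distinct, that pins V to 6 ⇒ V=6.
Step 9. [col 5: Y + C ≡ V (mod 10)] in column 5 we have Y+C≡V with carry-in 1; given Y=5, V=6 and digits 1,2,3,4,5,6,7,8 already taken and all letters distinct, that pins C to 0. So C=0.

Answer: C=0, G=2, H=4, I=7, L=1, V=6, X=8, Y=5, Z=3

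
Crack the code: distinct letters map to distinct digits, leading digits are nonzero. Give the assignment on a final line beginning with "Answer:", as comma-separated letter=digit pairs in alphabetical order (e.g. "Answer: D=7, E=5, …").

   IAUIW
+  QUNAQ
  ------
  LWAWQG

Step 1. [col 1: W + Q ≡ G (mod 10)] Q=4 is one option consistent with column 1 (W + Q ≡ G (mod 10), carry-in 0) — take it, so Q=4.
Step 2. [col 1: W + Q ≡ G (mod 10)] several values work for W in column 1 (W + Q ≡ G (mod 10), carry-in 0); try W=3. So W=3.
Step 3. [col 1: W + Q ≡ G (mod 10)] in column 1 we have W+Q≡G with carry-in 0; given W=3, Q=4 and digits 3,4 already taken and all letters distinct, that pins G to 7. So G=7.
Step 4. [col 2: I + A ≡ Q (mod 10)] column 2 (I + A ≡ Q (mod 10), carry-in 0) doesn't pin A yet; pick A=5 and continue, so A=5.
Step 5. [L] L is the leading digit of a 6-digit sum of two 5-digit numbers; the final carry is exactly 1, so L=1.
Step 6. [col 2: I + A ≡ Q (mod 10)] column 2: given A=5, Q=4, carry-in 0, and digits 1,3,4,5,7 already taken and all letters distinct, I+A≡Q (mod 10) forces I=9, so I=9.
Step 7. [col 3: U + N ≡ W (mod 10)] no forcing yet in column 3 (carry-in 1); U=0 is free and consistent — try it. So U=0.
Step 8. [col 3: U + N ≡ W (mod 10)] column 3: given U=0, W=3, carry-in 1, and digits 0,1,3,4,5,7,9 already taken and all letters distinct, U+N≡W (mod 10) forces N=2. So N=2.

Answer: A=5, G=7, I=9, L=1, N=2, Q=4, U=0, W=3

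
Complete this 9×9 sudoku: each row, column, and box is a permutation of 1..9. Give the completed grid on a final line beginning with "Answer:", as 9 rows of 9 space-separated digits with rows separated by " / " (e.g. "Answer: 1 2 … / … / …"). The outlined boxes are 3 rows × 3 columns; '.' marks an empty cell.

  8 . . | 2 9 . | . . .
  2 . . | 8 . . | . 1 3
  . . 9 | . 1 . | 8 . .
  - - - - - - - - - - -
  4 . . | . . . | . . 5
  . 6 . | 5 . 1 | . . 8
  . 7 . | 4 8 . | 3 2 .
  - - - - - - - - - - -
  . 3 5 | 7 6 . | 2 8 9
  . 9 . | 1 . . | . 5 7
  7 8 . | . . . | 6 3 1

Step 1. [r7c6∈{4}] r7c6 has the single candidate 4 ⇒ r7c6=4.
Step 2. [r4c2∈{1,2}] r4c2 is the only open cell in col 2 admitting 2, so r4c2=2.
Step 3. [r2c7∈{4,5,7,9}] across row 2, 9 lands solely at r2c7, so r2c7=9.
Step 4. [r5c5∈{2,3,7}] in row 5, 2 fits only at r5c5. So r5c5=2.
Step 5. [r1c7∈{4,5,7}] r1c7 is the only open cell in col 7 admitting 5 ⇒ r1c7=5.
Step 6. [r2c5∈{4,5,7}] 4 has one home in col 5: r2c5. So r2c5=4.
Step 7. [r6c9∈{6}] r6c9's peers cover all but 6 ⇒ r6c9=6.
Step 8. [r1c9∈{4}] r1c9's peers cover all but 4 ⇒ r1c9=4.
Step 9. [r6c6∈{9}] only 9 remains possible at r6c6, so r6c6=9.
Step 10. [r4c5∈{3,7}] r4c5 is the only open cell in col 5 admitting 7 ⇒ r4c5=7.
Step 11. [r5c8∈{4,7,9}] 4 has one home in col 8: r5c8, so r5c8=4.
Step 12. [r5c3∈{3}] nothing but 3 survives at r5c3 ⇒ r5c3=3.
Step 13. [r1c6∈{3,6,7}] r1c6 is the only open cell in row 1 admitting 3. So r1c6=3.
Step 14. [r3c4∈{6}] r3c4's peers cover all but 6 ⇒ r3c4=6.
Step 15. [r2c2∈{5}] r2c2's peers cover all but 5. So r2c2=5.
Step 16. [r2c3∈{6,7}] r2c3 is the only open cell in row 2 admitting 6. So r2c3=6.
Step 17. [r6c3∈{1}] r6c3's peers cover all but 1. So r6c3=1.
Step 18. [r3c8∈{7}] r3c8's peers cover all but 7. So r3c8=7.
Step 19. [r9c3∈{2,4}] in row 9, 4 fits only at r9c3, so r9c3=4.
Step 20. [r9c6∈{2,5}] 2 has one home in row 9: r9c6, so r9c6=2.
Step 21. [r8c3∈{2}] r8c3's peers cover all but 2 ⇒ r8c3=2.
Step 22. [r6c1∈{5}] nothing but 5 survives at r6c1. So r6c1=5.
Step 23. [r4c6∈{6}] r4c6's peers cover all but 6. So r4c6=6.
Step 24. [r8c6∈{8}] r8c6's peers cover all but 8. So r8c6=8.
Step 25. [r3c1∈{3}] nothing but 3 survives at r3c1. So r3c1=3.
Step 26. [r3c6∈{5}] only 5 remains possible at r3c6. So r3c6=5.
Step 27. [r1c2∈{1}] r1c2 has the single candidate 1 ⇒ r1c2=1.
Step 28. [r1c8∈{6}] r1c8 is down to just 6 ⇒ r1c8=6.
Step 29. [r3c9∈{2}] nothing but 2 survives at r3c9 ⇒ r3c9=2.
Step 30. [r2c6∈{7}] only 7 remains possible at r2c6. So r2c6=7.
Step 31. [r4c3∈{8}] r4c3 has the single candidate 8, so r4c3=8.
Step 32. [r4c4∈{3}] r4c4 has the single candidate 3, so r4c4=3.
Step 33. [r5c7∈{7}] r5c7 is down to just 7 ⇒ r5c7=7.
Step 34. [r8c5∈{3}] only 3 remains possible at r8c5. So r8c5=3.
Step 35. [r9c5∈{5}] nothing but 5 survives at r9c5 ⇒ r9c5=5.
Step 36. [r9c4∈{9}] r9c4 has the single candidate 9. So r9c4=9.
Step 37. [r8c7∈{4}] only 4 remains possible at r8c7. So r8c7=4.
Step 38. [r3c2∈{4}] r3c2 has the single candidate 4, so r3c2=4.
Step 39. [r8c1∈{6}] r8c1's peers cover all but 6. So r8c1=6.
Step 40. [r5c1∈{9}] nothing but 9 survives at r5c1 ⇒ r5c1=9.
Step 41. [r4c7∈{1}] r4c7's peers cover all but 1, so r4c7=1.
Step 42. [r7c1∈{1}] only 1 remains possible at r7c1 ⇒ r7c1=1.
Step 43. [r1c3∈{7}] only 7 remains possible at r1c3, so r1c3=7.
Step 44. [r4c8∈{9}] nothing but 9 survives at r4c8 ⇒ r4c8=9.

Answer: 8 1 7 2 9 3 5 6 4 / 2 5 6 8 4 7 9 1 3 / 3 4 9 6 1 5 8 7 2 / 4 2 8 3 7 6 1 9 5 / 9 6 3 5 2 1 7 4 8 / 5 7 1 4 8 9 3 2 6 / 1 3 5 7 6 4 2 8 9 / 6 9 2 1 3 8 4 5 7 / 7 8 4 9 5 2 6 3 1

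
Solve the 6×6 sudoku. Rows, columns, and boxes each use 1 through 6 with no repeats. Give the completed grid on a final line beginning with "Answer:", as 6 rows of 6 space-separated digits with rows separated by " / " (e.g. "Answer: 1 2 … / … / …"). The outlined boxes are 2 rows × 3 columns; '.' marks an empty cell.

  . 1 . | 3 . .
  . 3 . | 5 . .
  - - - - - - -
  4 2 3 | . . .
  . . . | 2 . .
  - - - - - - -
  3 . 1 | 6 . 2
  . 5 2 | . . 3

Step 1. [r3c4∈{1}] only 1 remains possible at r3c4, so r3c4=1.
Step 2. [r4c2∈{6}] r4c2 has the single candidate 6, so r4c2=6.
Step 3. [r4c3∈{5}] nothing but 5 survives at r4c3, so r4c3=5.
Step 4. [r2c6∈{1,4,6}] across col 6, 1 lands solely at r2c6. So r2c6=1.
Step 5. [r5c5∈{4,5}] row 5 places 5 nowhere but r5c5, so r5c5=5.
Step 6. [r3c5∈{6}] r3c5 is down to just 6, so r3c5=6.
Step 7. [r1c6∈{4,6}] across col 6, 6 lands solely at r1c6, so r1c6=6.
Step 8. [r2c3∈{4,6}] 6 has one home in col 3: r2c3. So r2c3=6.
Step 9. [r2c5∈{2,4}] across row 2, 4 lands solely at r2c5 ⇒ r2c5=4.
Step 10. [r1c1∈{2,5}] across row 1, 5 lands solely at r1c1, so r1c1=5.
Step 11. [r5c2∈{4}] r5c2's peers cover all but 4. So r5c2=4.
Step 12. [r4c5∈{3}] r4c5 has the single candidate 3 ⇒ r4c5=3.
Step 13. [r3c6∈{5}] nothing but 5 survives at r3c6, so r3c6=5.
Step 14. [r4c1∈{1}] r4c1's peers cover all but 1, so r4c1=1.
Step 15. [r6c4∈{4}] r6c4's peers cover all but 4 ⇒ r6c4=4.
Step 16. [r6c5∈{1}] r6c5's peers cover all but 1, so r6c5=1.
Step 17. [r1c3∈{4}] r1c3 has the single candidate 4. So r1c3=4.
Step 18. [r1c5∈{2}] only 2 remains possible at r1c5 ⇒ r1c5=2.
Step 19. [r6c1∈{6}] nothing but 6 survives at r6c1, so r6c1=6.
Step 20. [r4c6∈{4}] nothing but 4 survives at r4c6. So r4c6=4.
Step 21. [r2c1∈{2}] r2c1's peers cover all but 2 ⇒ r2c1=2.

Answer: 5 1 4 3 2 6 / 2 3 6 5 4 1 / 4 2 3 1 6 5 / 1 6 5 2 3 4 / 3 4 1 6 5 2 / 6 5 2 4 1 3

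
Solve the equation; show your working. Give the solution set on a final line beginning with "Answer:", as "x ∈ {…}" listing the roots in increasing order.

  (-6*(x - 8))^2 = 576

Step 1. [(-6*(x - 8))^2 = 576] 576 ≥ 0, LHS is (·)² — take ±√ ⇒ sqrt: -6*(x - 8) = 24 or -24.
Step 2. [-6*(x - 8) = 24 or -24] -6 out front; divide by -6 ⇒ div: x - 8 = -4 or 4.
Step 3. [x - 8 = -4 or 4] 8 comes off first (add 8), so sub: x = 4 or 12.

Answer: x ∈ {4, 12}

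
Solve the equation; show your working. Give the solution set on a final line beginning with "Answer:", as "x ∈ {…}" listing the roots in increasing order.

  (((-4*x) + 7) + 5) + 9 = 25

Step 1. [(((-4*x) + 7) + 5) + 9 = 25] +9 is outermost — subtract 9 both sides ⇒ sub: ((-4*x) + 7) + 5 = 16.
Step 2. [((-4*x) + 7) + 5 = 16] the outer +5 inverts by subtracting 5 ⇒ sub: (-4*x) + 7 = 11.
Step 3. [(-4*x) + 7 = 11] the outer +7 inverts by subtracting 7 ⇒ sub: -4*x = 4.
Step 4. [-4*x = 4] divide by the outer -4, so div: x = -1.

Answer: x ∈ {-1}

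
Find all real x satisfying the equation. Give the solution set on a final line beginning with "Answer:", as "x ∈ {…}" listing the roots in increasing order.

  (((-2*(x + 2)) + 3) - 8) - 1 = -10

Step 1. [(((-2*(x + 2)) + 3) - 8) - 1 = -10] -1 is outermost — add 1 both sides. So sub: ((-2*(x + 2)) + 3) - 8 = -9.
Step 2. [((-2*(x + 2)) + 3) - 8 = -9] -8 is outermost — add 8 both sides. So sub: (-2*(x + 2)) + 3 = -1.
Step 3. [(-2*(x + 2)) + 3 = -1] peel the +3: subtract 3 from each side, so sub: -2*(x + 2) = -4.
Step 4. [-2*(x + 2) = -4] leading coefficient -2: divide by -2. So div: x + 2 = 2.
Step 5. [x + 2 = 2] +2 is outermost — subtract 2 both sides, so sub: x = 0.

Answer: x ∈ {0}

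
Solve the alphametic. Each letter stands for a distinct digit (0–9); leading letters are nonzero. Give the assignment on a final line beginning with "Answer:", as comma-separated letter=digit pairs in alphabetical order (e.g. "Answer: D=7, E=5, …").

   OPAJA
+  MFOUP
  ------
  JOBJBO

Step 1. [col 1: A + P ≡ O (mod 10)] column 1 (A + P ≡ O (mod 10), carry-in 0) doesn't pin P yet; pick P=5 and continue ⇒ P=5.
Step 2. [col 1: A + P ≡ O (mod 10)] A=8 is one option consistent with column 1 (A + P ≡ O (mod 10), carry-in 0) — take it ⇒ A=8.
Step 3. [col 1: A + P ≡ O (mod 10)] in column 1 we have A+P≡O with carry-in 0; given A=8, P=5 and digits 5,8 already taken and all letters distinct, that pins O to 3 ⇒ O=3.
Step 4. [col 2: J + U ≡ B (mod 10)] column 2 (J + U ≡ B (mod 10), carry-in 1) doesn't pin J yet; pick J=1 and continue ⇒ J=1.
Step 5. [col 2: J + U ≡ B (mod 10)] several values work for U in column 2 (J + U ≡ B (mod 10), carry-in 1); try U=0. So U=0.
Step 6. [col 2: J + U ≡ B (mod 10)] from column 2 (J=1, U=0, carry-in 1, digits 0,1,3,5,8 already taken and all letters distinct): B must equal 2. So B=2.
Step 7. [col 4: P + F ≡ B (mod 10)] column 4: given P=5, B=2, carry-in 1, and digits 0,1,2,3,5,8 already taken and all letters distinct, P+F≡B (mod 10) forces F=6 ⇒ F=6.
Step 8. [col 5: O + M ≡ O (mod 10)] in column 5 we have O+M≡O with carry-in 1; given O=3 and digits 0,1,2,3,5,6,8 already taken and all letters distinct, that pins M to 9. So M=9.

Answer: A=8, B=2, F=6, J=1, M=9, O=3, P=5, U=0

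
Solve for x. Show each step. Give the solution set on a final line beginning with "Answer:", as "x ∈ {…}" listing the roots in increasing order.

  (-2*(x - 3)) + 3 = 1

Step 1. [(-2*(x - 3)) + 3 = 1] peel the +3: subtract 3 from each side. So sub: -2*(x - 3) = -2.
Step 2. [-2*(x - 3) = -2] -2 out front; divide by -2. So div: x - 3 = 1.
Step 3. [x - 3 = 1] 3 comes off first (add 3) ⇒ sub: x = 4.

Answer: x ∈ {4}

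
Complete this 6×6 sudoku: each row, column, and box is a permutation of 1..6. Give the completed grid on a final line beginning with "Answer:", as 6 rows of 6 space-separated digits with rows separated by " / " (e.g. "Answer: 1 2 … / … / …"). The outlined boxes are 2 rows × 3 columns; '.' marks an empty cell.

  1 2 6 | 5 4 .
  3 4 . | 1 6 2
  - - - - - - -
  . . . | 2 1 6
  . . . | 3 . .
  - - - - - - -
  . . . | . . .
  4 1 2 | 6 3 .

Step 1. [r3c1∈{5}] r3c1 has the single candidate 5, so r3c1=5.
Step 2. [r5c2∈{3,5,6}] col 2 places 5 nowhere but r5c2. So r5c2=5.
Step 3. [r4c6∈{4,5}] across box 4, 4 lands solely at r4c6. So r4c6=4.
Step 4. [r4c1∈{2,6}] in row 4, 2 fits only at r4c1 ⇒ r4c1=2.
Step 5. [r3c2∈{3}] nothing but 3 survives at r3c2, so r3c2=3.
Step 6. [r4c5∈{5}] nothing but 5 survives at r4c5. So r4c5=5.
Step 7. [r5c5∈{2}] nothing but 2 survives at r5c5, so r5c5=2.
Step 8. [r6c6∈{5}] only 5 remains possible at r6c6, so r6c6=5.
Step 9. [r5c1∈{6}] r5c1 is down to just 6. So r5c1=6.
Step 10. [r1c6∈{3}] nothing but 3 survives at r1c6 ⇒ r1c6=3.
Step 11. [r5c4∈{4}] r5c4 has the single candidate 4. So r5c4=4.
Step 12. [r5c6∈{1}] nothing but 1 survives at r5c6. So r5c6=1.
Step 13. [r4c2∈{6}] r4c2 is down to just 6, so r4c2=6.
Step 14. [r3c3∈{4}] r3c3 is down to just 4. So r3c3=4.
Step 15. [r2c3∈{5}] r2c3 is down to just 5 ⇒ r2c3=5.
Step 16. [r5c3∈{3}] r5c3 is down to just 3, so r5c3=3.
Step 17. [r4c3∈{1}] r4c3 is down to just 1. So r4c3=1.

Answer: 1 2 6 5 4 3 / 3 4 5 1 6 2 / 5 3 4 2 1 6 / 2 6 1 3 5 4 / 6 5 3 4 2 1 / 4 1 2 6 3 5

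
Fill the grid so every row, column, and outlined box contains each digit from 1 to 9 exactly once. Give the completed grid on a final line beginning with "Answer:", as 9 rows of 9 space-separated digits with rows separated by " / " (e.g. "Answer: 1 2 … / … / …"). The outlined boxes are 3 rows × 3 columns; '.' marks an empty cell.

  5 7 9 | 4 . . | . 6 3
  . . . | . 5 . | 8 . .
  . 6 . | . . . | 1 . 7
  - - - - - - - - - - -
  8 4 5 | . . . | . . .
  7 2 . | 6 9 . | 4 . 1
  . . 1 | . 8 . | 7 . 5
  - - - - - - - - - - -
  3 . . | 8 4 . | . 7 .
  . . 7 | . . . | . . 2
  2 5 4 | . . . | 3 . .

Step 1. [r7c6∈{1,2,5,6,9}] r7c6 is the only open cell in row 7 admitting 2. So r7c6=2.
Step 2. [r8c8∈{1,4,5,8,9}] r8c8 is the only open cell in row 8 admitting 4 ⇒ r8c8=4.
Step 3. [r2c6∈{1,3,6,7,9}] across row 2, 6 lands solely at r2c6. So r2c6=6.
Step 4. [r2c4∈{1,2,3,7,9}] r2c4 is the only open cell in row 2 admitting 7, so r2c4=7.
Step 5. [r9c8∈{1,8,9}] col 8 places 1 nowhere but r9c8. So r9c8=1.
Step 6. [r8c4∈{1,3,5,9}] col 4 places 5 nowhere but r8c4. So r8c4=5.
Step 7. [r5c3∈{3}] r5c3 is down to just 3, so r5c3=3.
Step 8. [r6c2∈{9}] r6c2 has the single candidate 9, so r6c2=9.
Step 9. [r9c4∈{9}] nothing but 9 survives at r9c4. So r9c4=9.
Step 10. [r4c4∈{1,2,3}] col 4 places 1 nowhere but r4c4. So r4c4=1.
Step 11. [r1c7∈{2}] nothing but 2 survives at r1c7. So r1c7=2.
Step 12. [r7c2∈{1}] nothing but 1 survives at r7c2, so r7c2=1.
Step 13. [r7c3∈{6}] r7c3's peers cover all but 6 ⇒ r7c3=6.
Step 14. [r7c9∈{9}] only 9 remains possible at r7c9. So r7c9=9.
Step 15. [r8c7∈{6}] r8c7 has the single candidate 6, so r8c7=6.
Step 16. [r3c6∈{3,8,9}] col 6 places 9 nowhere but r3c6. So r3c6=9.
Step 17. [r9c6∈{7}] r9c6 is down to just 7. So r9c6=7.
Step 18. [r4c6∈{3}] nothing but 3 survives at r4c6. So r4c6=3.
Step 19. [r6c4∈{2}] r6c4's peers cover all but 2, so r6c4=2.
Step 20. [r8c5∈{1,3}] in row 8, 3 fits only at r8c5 ⇒ r8c5=3.
Step 21. [r2c9∈{4}] only 4 remains possible at r2c9, so r2c9=4.
Step 22. [r1c6∈{1,8}] r1c6 is the only open cell in row 1 admitting 8 ⇒ r1c6=8.
Step 23. [r4c8∈{2,9}] 2 has one home in row 4: r4c8 ⇒ r4c8=2.
Step 24. [r3c5∈{2}] only 2 remains possible at r3c5. So r3c5=2.
Step 25. [r4c9∈{6}] nothing but 6 survives at r4c9, so r4c9=6.
Step 26. [r8c6∈{1}] only 1 remains possible at r8c6, so r8c6=1.
Step 27. [r3c3∈{8}] nothing but 8 survives at r3c3. So r3c3=8.
Step 28. [r3c1∈{4}] only 4 remains possible at r3c1. So r3c1=4.
Step 29. [r3c8∈{5}] r3c8 has the single candidate 5. So r3c8=5.
Step 30. [r9c9∈{8}] nothing but 8 survives at r9c9, so r9c9=8.
Step 31. [r4c5∈{7}] r4c5's peers cover all but 7, so r4c5=7.
Step 32. [r2c8∈{9}] r2c8 is down to just 9. So r2c8=9.
Step 33. [r6c1∈{6}] r6c1's peers cover all but 6. So r6c1=6.
Step 34. [r4c7∈{9}] r4c7 has the single candidate 9 ⇒ r4c7=9.
Step 35. [r3c4∈{3}] r3c4 has the single candidate 3, so r3c4=3.
Step 36. [r6c8∈{3}] r6c8 has the single candidate 3. So r6c8=3.
Step 37. [r2c1∈{1}] r2c1's peers cover all but 1 ⇒ r2c1=1.
Step 38. [r7c7∈{5}] r7c7 has the single candidate 5. So r7c7=5.
Step 39. [r5c8∈{8}] nothing but 8 survives at r5c8, so r5c8=8.
Step 40. [r8c1∈{9}] r8c1 has the single candidate 9, so r8c1=9.
Step 41. [r6c6∈{4}] r6c6 is down to just 4, so r6c6=4.
Step 42. [r8c2∈{8}] r8c2 has the single candidate 8 ⇒ r8c2=8.
Step 43. [r9c5∈{6}] r9c5's peers cover all but 6 ⇒ r9c5=6.
Step 44. [r1c5∈{1}] r1c5 is down to just 1. So r1c5=1.
Step 45. [r2c2∈{3}] only 3 remains possible at r2c2. So r2c2=3.
Step 46. [r5c6∈{5}] r5c6 has the single candidate 5, so r5c6=5.
Step 47. [r2c3∈{2}] r2c3 has the single candidate 2, so r2c3=2.

Answer: 5 7 9 4 1 8 2 6 3 / 1 3 2 7 5 6 8 9 4 / 4 6 8 3 2 9 1 5 7 / 8 4 5 1 7 3 9 2 6 / 7 2 3 6 9 5 4 8 1 / 6 9 1 2 8 4 7 3 5 / 3 1 6 8 4 2 5 7 9 / 9 8 7 5 3 1 6 4 2 / 2 5 4 9 6 7 3 1 8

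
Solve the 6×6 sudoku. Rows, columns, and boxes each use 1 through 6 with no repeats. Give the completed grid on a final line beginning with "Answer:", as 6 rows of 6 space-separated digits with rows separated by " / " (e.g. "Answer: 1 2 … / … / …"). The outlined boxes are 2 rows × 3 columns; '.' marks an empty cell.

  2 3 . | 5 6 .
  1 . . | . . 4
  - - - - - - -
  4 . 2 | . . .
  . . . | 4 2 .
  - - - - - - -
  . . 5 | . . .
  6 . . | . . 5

Step 1. [r5c6∈{1,2,3,6}] col 6 places 2 nowhere but r5c6. So r5c6=2.
Step 2. [r5c1∈{3}] r5c1's peers cover all but 3. So r5c1=3.
Step 3. [r2c2∈{5,6}] across row 2, 5 lands solely at r2c2 ⇒ r2c2=5.
Step 4. [r4c3∈{1,3,6}] 3 has one home in col 3: r4c3. So r4c3=3.
Step 5. [r6c3∈{1,4}] 1 has one home in col 3: r6c3 ⇒ r6c3=1.
Step 6. [r3c6∈{1,3,6}] in col 6, 3 fits only at r3c6, so r3c6=3.
Step 7. [r4c6∈{1,6}] across col 6, 6 lands solely at r4c6, so r4c6=6.
Step 8. [r3c4∈{1}] only 1 remains possible at r3c4, so r3c4=1.
Step 9. [r6c4∈{3}] r6c4's peers cover all but 3, so r6c4=3.
Step 10. [r5c2∈{4}] nothing but 4 survives at r5c2. So r5c2=4.
Step 11. [r3c5∈{5}] r3c5 has the single candidate 5. So r3c5=5.
Step 12. [r6c5∈{4}] nothing but 4 survives at r6c5, so r6c5=4.
Step 13. [r5c4∈{6}] nothing but 6 survives at r5c4 ⇒ r5c4=6.
Step 14. [r4c2∈{1}] r4c2's peers cover all but 1, so r4c2=1.
Step 15. [r6c2∈{2}] only 2 remains possible at r6c2. So r6c2=2.
Step 16. [r2c5∈{3}] nothing but 3 survives at r2c5. So r2c5=3.
Step 17. [r1c3∈{4}] r1c3 is down to just 4. So r1c3=4.
Step 18. [r5c5∈{1}] r5c5 has the single candidate 1 ⇒ r5c5=1.
Step 19. [r2c3∈{6}] only 6 remains possible at r2c3, so r2c3=6.
Step 20. [r1c6∈{1}] r1c6's peers cover all but 1 ⇒ r1c6=1.
Step 21. [r2c4∈{2}] r2c4's peers cover all but 2, so r2c4=2.
Step 22. [r3c2∈{6}] nothing but 6 survives at r3c2, so r3c2=6.
Step 23. [r4c1∈{5}] r4c1's peers cover all but 5, so r4c1=5.

Answer: 2 3 4 5 6 1 / 1 5 6 2 3 4 / 4 6 2 1 5 3 / 5 1 3 4 2 6 / 3 4 5 6 1 2 / 6 2 1 3 4 5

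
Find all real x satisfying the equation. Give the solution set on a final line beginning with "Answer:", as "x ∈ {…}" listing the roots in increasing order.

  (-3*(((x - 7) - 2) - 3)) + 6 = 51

Step 1. [(-3*(((x - 7) - 2) - 3)) + 6 = 51] subtract 6: x sits inside (… + 6). So sub: -3*(((x - 7) - 2) - 3) = 45.
Step 2. [-3*(((x - 7) - 2) - 3) = 45] divide by the outer -3 ⇒ div: ((x - 7) - 2) - 3 = -15.
Step 3. [((x - 7) - 2) - 3 = -15] 3 comes off first (add 3), so sub: (x - 7) - 2 = -12.
Step 4. [(x - 7) - 2 = -12] add 2: x sits inside (… - 2). So sub: x - 7 = -10.
Step 5. [x - 7 = -10] peel the -7: add 7 from each side ⇒ sub: x = -3.

Answer: x ∈ {-3}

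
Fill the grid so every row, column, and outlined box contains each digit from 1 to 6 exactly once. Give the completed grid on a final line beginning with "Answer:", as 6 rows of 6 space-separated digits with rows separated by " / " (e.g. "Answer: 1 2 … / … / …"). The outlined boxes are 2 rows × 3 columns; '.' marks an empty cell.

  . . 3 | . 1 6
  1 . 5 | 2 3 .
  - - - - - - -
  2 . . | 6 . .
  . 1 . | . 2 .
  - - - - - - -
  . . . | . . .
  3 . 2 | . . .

Step 1. [r3c3∈{4}] r3c3 has the single candidate 4, so r3c3=4.
Step 2. [r3c5∈{5}] r3c5's peers cover all but 5, so r3c5=5.
Step 3. [r2c6∈{4}] r2c6's peers cover all but 4, so r2c6=4.
Step 4. [r5c3∈{1,6}] across col 3, 1 lands solely at r5c3. So r5c3=1.
Step 5. [r4c6∈{3}] r4c6 has the single candidate 3, so r4c6=3.
Step 6. [r6c4∈{1,4,5}] across col 4, 1 lands solely at r6c4 ⇒ r6c4=1.
Step 7. [r6c6∈{5}] r6c6 has the single candidate 5 ⇒ r6c6=5.
Step 8. [r5c2∈{4,5,6}] 5 has one home in col 2: r5c2, so r5c2=5.
Step 9. [r1c1∈{4}] nothing but 4 survives at r1c1 ⇒ r1c1=4.
Step 10. [r5c1∈{6}] only 6 remains possible at r5c1. So r5c1=6.
Step 11. [r5c5∈{4}] r5c5 is down to just 4, so r5c5=4.
Step 12. [r5c6∈{2}] only 2 remains possible at r5c6, so r5c6=2.
Step 13. [r2c2∈{6}] r2c2 is down to just 6, so r2c2=6.
Step 14. [r3c6∈{1}] r3c6 is down to just 1. So r3c6=1.
Step 15. [r3c2∈{3}] only 3 remains possible at r3c2. So r3c2=3.
Step 16. [r4c4∈{4}] nothing but 4 survives at r4c4, so r4c4=4.
Step 17. [r6c2∈{4}] nothing but 4 survives at r6c2. So r6c2=4.
Step 18. [r1c2∈{2}] r1c2 is down to just 2. So r1c2=2.
Step 19. [r4c3∈{6}] r4c3 is down to just 6. So r4c3=6.
Step 20. [r1c4∈{5}] only 5 remains possible at r1c4. So r1c4=5.
Step 21. [r4c1∈{5}] r4c1 is down to just 5, so r4c1=5.
Step 22. [r6c5∈{6}] r6c5 is down to just 6, so r6c5=6.
Step 23. [r5c4∈{3}] r5c4 is down to just 3, so r5c4=3.

Answer: 4 2 3 5 1 6 / 1 6 5 2 3 4 / 2 3 4 6 5 1 / 5 1 6 4 2 3 / 6 5 1 3 4 2 / 3 4 2 1 6 5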